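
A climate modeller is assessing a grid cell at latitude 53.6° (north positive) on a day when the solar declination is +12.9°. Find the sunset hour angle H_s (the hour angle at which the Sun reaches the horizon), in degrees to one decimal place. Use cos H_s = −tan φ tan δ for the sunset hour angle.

The sunset hour angle satisfies cos H_s = −tan φ tan δ = -0.3106, giving H_s = 108.10°.

108.1°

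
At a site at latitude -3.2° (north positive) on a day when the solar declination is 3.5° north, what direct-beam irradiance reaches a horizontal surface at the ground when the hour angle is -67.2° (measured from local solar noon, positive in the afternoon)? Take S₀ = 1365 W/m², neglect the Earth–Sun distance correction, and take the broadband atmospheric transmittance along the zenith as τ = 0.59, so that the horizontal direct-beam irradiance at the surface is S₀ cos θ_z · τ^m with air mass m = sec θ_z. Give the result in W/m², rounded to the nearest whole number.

With φ = -3.2°, δ = 3.5°, H = -67.20°: sin φ sin δ = -0.0034, cos φ cos δ cos H = 0.3862, so cos θ_z = 0.3828.
Air mass m = 1/cos θ_z = 1/0.3828 = 2.612; τ^m = 0.59^2.612 = 0.2520.
Surface direct beam = 1365 × 0.3828 × 0.2520 = 131.68 W/m².

132 W/m²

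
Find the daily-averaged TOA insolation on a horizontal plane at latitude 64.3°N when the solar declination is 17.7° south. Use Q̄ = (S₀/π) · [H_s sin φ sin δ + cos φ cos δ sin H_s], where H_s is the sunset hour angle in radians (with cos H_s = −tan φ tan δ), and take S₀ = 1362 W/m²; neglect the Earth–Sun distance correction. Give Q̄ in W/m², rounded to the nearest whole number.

34 W/m²

The sunset hour angle satisfies cos H_s = −tan φ tan δ = 0.6631, giving H_s = 48.46°. In radians, H_s = 0.8458.
H_s sin φ sin δ = 0.8458 × 0.9011 × -0.3040 = -0.2317.
cos φ cos δ sin H_s = 0.4337 × 0.9527 × 0.7485 = 0.3093.
Q̄ = (1362/π) × (-0.2317 + 0.3093) = 433.54 × 0.0776 = 33.64 W/m².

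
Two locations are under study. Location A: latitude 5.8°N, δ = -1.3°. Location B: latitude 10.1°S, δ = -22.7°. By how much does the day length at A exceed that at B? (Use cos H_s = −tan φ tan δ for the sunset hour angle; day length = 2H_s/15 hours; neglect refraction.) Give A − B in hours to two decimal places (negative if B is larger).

A: H_s = arccos(−tan 5.8° · tan -1.3°) = 89.87°, so 2H_s/15 = 11.9827 h.
B: H_s = arccos(−tan -10.1° · tan -22.7°) = 94.27°, so 2H_s/15 = 12.5693 h.
A − B = 11.9827 − 12.5693 = -0.5866 h.

-0.59 h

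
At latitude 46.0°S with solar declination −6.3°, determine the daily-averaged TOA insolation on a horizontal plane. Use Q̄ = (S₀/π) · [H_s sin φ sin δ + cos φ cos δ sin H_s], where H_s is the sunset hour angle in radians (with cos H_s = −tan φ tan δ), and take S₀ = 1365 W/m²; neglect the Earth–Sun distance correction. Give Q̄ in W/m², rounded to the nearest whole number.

356 W/m²

−tan φ tan δ = −(-1.0355)(-0.1104) = -0.1143; H_s = arccos(-0.1143) = 96.56°. In radians, H_s = 1.6853.
H_s sin φ sin δ = 1.6853 × -0.7193 × -0.1097 = 0.1330.
cos φ cos δ sin H_s = 0.6947 × 0.9940 × 0.9935 = 0.6860.
Q̄ = (1365/π) × (0.1330 + 0.6860) = 434.49 × 0.8190 = 355.85 W/m².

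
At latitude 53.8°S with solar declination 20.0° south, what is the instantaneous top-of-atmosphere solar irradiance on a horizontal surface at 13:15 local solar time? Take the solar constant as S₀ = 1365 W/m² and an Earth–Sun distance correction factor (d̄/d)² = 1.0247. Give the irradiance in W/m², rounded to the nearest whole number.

1121 W/m²

Hour angle H = 15° × (13.25 − 12) = 18.75°.
cos θ_z = sin φ sin δ + cos φ cos δ cos H = (-0.8070)(-0.3420) + (0.5906)(0.9397)(0.9469) = 0.8015.
Top-of-atmosphere irradiance = S₀ (d̄/d)² cos θ_z = 1365 × 1.0247 × 0.8015 = 1121.07 W/m².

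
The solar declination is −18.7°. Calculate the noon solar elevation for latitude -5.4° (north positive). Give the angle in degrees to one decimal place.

At local solar noon the hour angle is zero, so the elevation is 90° − |φ − δ| = 90° − |-5.4° − (-18.7°)| = 90° − 13.3° = 76.7°.

76.7°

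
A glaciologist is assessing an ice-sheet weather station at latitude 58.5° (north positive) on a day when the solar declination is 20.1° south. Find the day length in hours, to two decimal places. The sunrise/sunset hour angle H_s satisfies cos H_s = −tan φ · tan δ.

7.11 hours

The sunset hour angle satisfies cos H_s = −tan φ tan δ = 0.5972, giving H_s = 53.33°.
Day length = 2 H_s / 15° h⁻¹ = 106.66° / 15 = 7.111 h.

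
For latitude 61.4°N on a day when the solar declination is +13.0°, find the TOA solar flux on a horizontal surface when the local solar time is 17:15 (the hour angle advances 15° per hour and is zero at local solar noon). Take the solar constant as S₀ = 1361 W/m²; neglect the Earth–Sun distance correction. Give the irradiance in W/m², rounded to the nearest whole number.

Hour angle H = 15° × (17.25 − 12) = 78.75°.
cos θ_z = sin(61.4°) sin(13.0°) + cos(61.4°) cos(13.0°) cos(78.75°) = 0.1975 + 0.0910 = 0.2885.
Top-of-atmosphere irradiance = S₀ cos θ_z = 1361 × 0.2885 = 392.65 W/m².

393 W/m²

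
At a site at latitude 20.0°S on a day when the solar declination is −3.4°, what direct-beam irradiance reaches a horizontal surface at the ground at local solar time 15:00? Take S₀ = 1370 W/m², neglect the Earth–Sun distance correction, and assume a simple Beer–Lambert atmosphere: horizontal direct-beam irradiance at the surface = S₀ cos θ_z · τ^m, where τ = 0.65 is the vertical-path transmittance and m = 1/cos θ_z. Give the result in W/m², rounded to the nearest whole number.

Hour angle H = 15° × (15 − 12) = 45.00°.
cos θ_z = sin(-20.0°) sin(-3.4°) + cos(-20.0°) cos(-3.4°) cos(45.00°) = 0.0203 + 0.6633 = 0.6836.
Air mass m = 1/cos θ_z = 1/0.6836 = 1.463; τ^m = 0.65^1.463 = 0.5325.
Surface direct beam = 1370 × 0.6836 × 0.5325 = 498.70 W/m².

499 W/m²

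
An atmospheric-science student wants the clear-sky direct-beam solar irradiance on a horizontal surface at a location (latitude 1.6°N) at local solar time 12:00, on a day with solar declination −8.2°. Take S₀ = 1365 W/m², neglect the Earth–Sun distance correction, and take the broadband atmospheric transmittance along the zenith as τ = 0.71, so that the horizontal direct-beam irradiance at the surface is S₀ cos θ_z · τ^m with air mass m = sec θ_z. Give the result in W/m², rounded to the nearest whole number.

Hour angle H = 15° × (12 − 12) = 0.00°.
cos θ_z = sin(1.6°) sin(-8.2°) + cos(1.6°) cos(-8.2°) cos(0.00°) = -0.0040 + 0.9894 = 0.9854.
Air mass m = 1/cos θ_z = 1/0.9854 = 1.015; τ^m = 0.71^1.015 = 0.7064.
Surface direct beam = 1365 × 0.9854 × 0.7064 = 950.16 W/m².

950 W/m²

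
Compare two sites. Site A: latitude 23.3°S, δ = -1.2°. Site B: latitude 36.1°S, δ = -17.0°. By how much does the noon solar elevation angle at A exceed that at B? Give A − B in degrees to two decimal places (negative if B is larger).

A: 90° − |-23.3 − (-1.2)| = 67.90°.
B: 90° − |-36.1 − (-17.0)| = 70.90°.
A − B = 67.90 − 70.90 = -3.00°.

-3.00°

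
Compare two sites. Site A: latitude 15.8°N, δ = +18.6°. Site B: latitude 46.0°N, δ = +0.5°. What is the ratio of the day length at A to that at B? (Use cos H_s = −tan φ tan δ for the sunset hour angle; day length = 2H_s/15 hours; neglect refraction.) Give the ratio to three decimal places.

1.055

A: H_s = arccos(−tan 15.8° · tan 18.6°) = 95.46°, so 2H_s/15 = 12.7280 h.
B: H_s = arccos(−tan 46.0° · tan 0.5°) = 90.52°, so 2H_s/15 = 12.0693 h.
Ratio A/B = 12.7280 / 12.0693 = 1.0546.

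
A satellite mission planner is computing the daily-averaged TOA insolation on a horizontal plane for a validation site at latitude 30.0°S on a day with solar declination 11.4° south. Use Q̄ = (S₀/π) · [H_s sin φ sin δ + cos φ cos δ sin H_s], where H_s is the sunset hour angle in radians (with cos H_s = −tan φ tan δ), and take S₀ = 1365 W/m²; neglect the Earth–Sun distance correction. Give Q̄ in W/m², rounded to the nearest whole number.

cos H_s = −tan(-30.0°) · tan(-11.4°) = -0.1164, so H_s = arccos(-0.1164) = 96.68°. In radians, H_s = 1.6874.
H_s sin φ sin δ = 1.6874 × -0.5000 × -0.1977 = 0.1668.
cos φ cos δ sin H_s = 0.8660 × 0.9803 × 0.9932 = 0.8432.
Q̄ = (1365/π) × (0.1668 + 0.8432) = 434.49 × 1.0100 = 438.83 W/m².

439 W/m²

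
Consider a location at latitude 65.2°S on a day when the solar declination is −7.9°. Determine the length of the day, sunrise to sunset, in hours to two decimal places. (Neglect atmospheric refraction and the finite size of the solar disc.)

−tan φ tan δ = −(-2.1642)(-0.1388) = -0.3004; H_s = arccos(-0.3004) = 107.48°.
Day length = 2 H_s / 15° h⁻¹ = 214.96° / 15 = 14.331 h.

14.33 hours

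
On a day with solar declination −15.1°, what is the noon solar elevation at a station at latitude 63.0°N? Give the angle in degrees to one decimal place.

At local solar noon the hour angle is zero, so the elevation is 90° − |φ − δ| = 90° − |63.0° − (-15.1°)| = 90° − 78.1° = 11.9°.

11.9°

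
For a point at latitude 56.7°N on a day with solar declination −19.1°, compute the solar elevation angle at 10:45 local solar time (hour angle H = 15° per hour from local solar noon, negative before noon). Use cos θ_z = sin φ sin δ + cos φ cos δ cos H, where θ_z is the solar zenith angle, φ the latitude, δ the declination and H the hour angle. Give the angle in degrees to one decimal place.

Hour angle H = 15° × (10.75 − 12) = -18.75°.
With φ = 56.7°, δ = -19.1°, H = -18.75°: sin φ sin δ = -0.2735, cos φ cos δ cos H = 0.4913, so cos θ_z = 0.2178.
θ_z = arccos(0.2178) = 77.42°, so the elevation is 90° − 77.42° = 12.58°.

12.6°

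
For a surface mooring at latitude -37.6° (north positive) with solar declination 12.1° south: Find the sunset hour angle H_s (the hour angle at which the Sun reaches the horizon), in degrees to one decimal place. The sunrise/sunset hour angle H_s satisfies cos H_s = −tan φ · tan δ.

−tan φ tan δ = −(-0.7701)(-0.2144) = -0.1651; H_s = arccos(-0.1651) = 99.50°.

99.5°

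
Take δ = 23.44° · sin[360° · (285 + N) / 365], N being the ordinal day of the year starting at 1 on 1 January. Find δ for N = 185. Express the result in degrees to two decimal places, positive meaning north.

360 × (285 + 185) / 365 = 463.562°; sin(463.562°) = 0.9721.
δ = 23.44 × 0.9721 = 22.786° ≈ +22.79°.

+22.79°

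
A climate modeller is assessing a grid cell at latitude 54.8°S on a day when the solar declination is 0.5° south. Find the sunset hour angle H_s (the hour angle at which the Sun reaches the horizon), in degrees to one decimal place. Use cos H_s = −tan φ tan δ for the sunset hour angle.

cos H_s = −tan(-54.8°) · tan(-0.5°) = -0.0124, so H_s = arccos(-0.0124) = 90.71°.

90.7°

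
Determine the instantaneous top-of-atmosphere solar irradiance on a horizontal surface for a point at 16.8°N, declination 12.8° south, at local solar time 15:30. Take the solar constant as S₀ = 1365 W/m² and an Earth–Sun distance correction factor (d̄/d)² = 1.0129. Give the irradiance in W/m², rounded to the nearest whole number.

697 W/m²

Hour angle H = 15° × (15.5 − 12) = 52.50°.
With φ = 16.8°, δ = -12.8°, H = 52.50°: sin φ sin δ = -0.0640, cos φ cos δ cos H = 0.5683, so cos θ_z = 0.5043.
Top-of-atmosphere irradiance = S₀ (d̄/d)² cos θ_z = 1365 × 1.0129 × 0.5043 = 697.25 W/m².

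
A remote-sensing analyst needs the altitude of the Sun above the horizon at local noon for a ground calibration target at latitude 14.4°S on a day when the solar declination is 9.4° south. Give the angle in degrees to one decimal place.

85.0°

At local solar noon the hour angle is zero, so the elevation is 90° − |φ − δ| = 90° − |-14.4° − (-9.4°)| = 90° − 5.0° = 85.0°.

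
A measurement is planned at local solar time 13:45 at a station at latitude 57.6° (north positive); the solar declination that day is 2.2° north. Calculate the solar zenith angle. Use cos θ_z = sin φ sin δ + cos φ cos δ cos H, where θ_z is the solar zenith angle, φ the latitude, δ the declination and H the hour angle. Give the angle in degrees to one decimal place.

Hour angle H = 15° × (13.75 − 12) = 26.25°.
cos θ_z = sin φ sin δ + cos φ cos δ cos H = (0.8443)(0.0384) + (0.5358)(0.9993)(0.8969) = 0.5126.
θ_z = arccos(0.5126) = 59.16°.

59.2°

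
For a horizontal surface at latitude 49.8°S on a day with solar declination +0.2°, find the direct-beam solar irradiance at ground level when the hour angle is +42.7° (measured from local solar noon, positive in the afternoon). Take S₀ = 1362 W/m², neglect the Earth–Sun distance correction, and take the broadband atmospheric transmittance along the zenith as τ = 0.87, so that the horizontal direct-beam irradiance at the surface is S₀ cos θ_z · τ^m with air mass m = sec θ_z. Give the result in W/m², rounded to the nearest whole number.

cos θ_z = sin(-49.8°) sin(0.2°) + cos(-49.8°) cos(0.2°) cos(42.70°) = -0.0027 + 0.4744 = 0.4717.
Air mass m = 1/cos θ_z = 1/0.4717 = 2.120; τ^m = 0.87^2.120 = 0.7444.
Surface direct beam = 1362 × 0.4717 × 0.7444 = 478.24 W/m².

478 W/m²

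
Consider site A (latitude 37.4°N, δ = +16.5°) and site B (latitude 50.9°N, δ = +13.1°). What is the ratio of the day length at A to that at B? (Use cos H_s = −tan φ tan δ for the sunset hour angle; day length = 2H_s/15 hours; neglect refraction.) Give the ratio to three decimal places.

0.967

A: H_s = arccos(−tan 37.4° · tan 16.5°) = 103.09°, so 2H_s/15 = 13.7453 h.
B: H_s = arccos(−tan 50.9° · tan 13.1°) = 106.64°, so 2H_s/15 = 14.2187 h.
Ratio A/B = 13.7453 / 14.2187 = 0.9667.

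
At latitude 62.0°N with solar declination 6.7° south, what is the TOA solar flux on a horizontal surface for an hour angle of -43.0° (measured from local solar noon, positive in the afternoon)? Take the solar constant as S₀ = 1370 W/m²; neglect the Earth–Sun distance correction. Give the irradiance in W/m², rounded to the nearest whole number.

326 W/m²

cos θ_z = sin φ sin δ + cos φ cos δ cos H = (0.8829)(-0.1167) + (0.4695)(0.9932)(0.7314) = 0.2380.
Top-of-atmosphere irradiance = S₀ cos θ_z = 1370 × 0.2380 = 326.06 W/m².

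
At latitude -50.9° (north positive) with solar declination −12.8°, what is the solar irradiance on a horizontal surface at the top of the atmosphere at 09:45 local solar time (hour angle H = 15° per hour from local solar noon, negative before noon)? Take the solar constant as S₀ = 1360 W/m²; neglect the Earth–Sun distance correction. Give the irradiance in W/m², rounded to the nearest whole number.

Hour angle H = 15° × (9.75 − 12) = -33.75°.
cos θ_z = sin(-50.9°) sin(-12.8°) + cos(-50.9°) cos(-12.8°) cos(-33.75°) = 0.1719 + 0.5114 = 0.6833.
Top-of-atmosphere irradiance = S₀ cos θ_z = 1360 × 0.6833 = 929.29 W/m².

929 W/m²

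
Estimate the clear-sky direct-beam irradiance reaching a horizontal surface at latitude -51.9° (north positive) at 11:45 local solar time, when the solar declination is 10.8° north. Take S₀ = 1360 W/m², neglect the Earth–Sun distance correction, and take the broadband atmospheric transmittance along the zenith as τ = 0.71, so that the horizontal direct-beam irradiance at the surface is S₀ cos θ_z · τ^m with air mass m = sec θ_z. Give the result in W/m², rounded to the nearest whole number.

Hour angle H = 15° × (11.75 − 12) = -3.75°.
With φ = -51.9°, δ = 10.8°, H = -3.75°: sin φ sin δ = -0.1475, cos φ cos δ cos H = 0.6048, so cos θ_z = 0.4573.
Air mass m = 1/cos θ_z = 1/0.4573 = 2.187; τ^m = 0.71^2.187 = 0.4728.
Surface direct beam = 1360 × 0.4573 × 0.4728 = 294.05 W/m².

294 W/m²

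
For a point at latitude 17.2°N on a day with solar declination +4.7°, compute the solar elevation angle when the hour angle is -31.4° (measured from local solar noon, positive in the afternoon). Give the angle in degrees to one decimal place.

With φ = 17.2°, δ = 4.7°, H = -31.40°: sin φ sin δ = 0.0242, cos φ cos δ cos H = 0.8126, so cos θ_z = 0.8368.
θ_z = arccos(0.8368) = 33.20°, so the elevation is 90° − 33.20° = 56.80°.

56.8°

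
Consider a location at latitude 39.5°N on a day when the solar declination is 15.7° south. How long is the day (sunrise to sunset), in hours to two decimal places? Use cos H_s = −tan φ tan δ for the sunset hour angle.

10.21 hours

The sunset hour angle satisfies cos H_s = −tan φ tan δ = 0.2317, giving H_s = 76.60°.
Day length = 2 H_s / 15° h⁻¹ = 153.20° / 15 = 10.213 h.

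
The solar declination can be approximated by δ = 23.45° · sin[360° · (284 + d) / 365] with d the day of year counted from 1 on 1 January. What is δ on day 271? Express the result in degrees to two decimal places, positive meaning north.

-3.02°

360 × (284 + 271) / 365 = 547.397°; sin(547.397°) = -0.1287.
δ = 23.45 × -0.1287 = -3.018° ≈ -3.02°.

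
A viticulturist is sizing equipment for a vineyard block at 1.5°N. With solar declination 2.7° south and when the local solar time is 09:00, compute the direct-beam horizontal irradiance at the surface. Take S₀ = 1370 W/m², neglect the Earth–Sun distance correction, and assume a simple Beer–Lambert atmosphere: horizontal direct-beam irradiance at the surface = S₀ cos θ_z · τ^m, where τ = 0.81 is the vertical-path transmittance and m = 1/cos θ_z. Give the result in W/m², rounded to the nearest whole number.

716 W/m²

Hour angle H = 15° × (9 − 12) = -45.00°.
cos θ_z = sin φ sin δ + cos φ cos δ cos H = (0.0262)(-0.0471) + (0.9997)(0.9989)(0.7071) = 0.7049.
Air mass m = 1/cos θ_z = 1/0.7049 = 1.419; τ^m = 0.81^1.419 = 0.7415.
Surface direct beam = 1370 × 0.7049 × 0.7415 = 716.08 W/m².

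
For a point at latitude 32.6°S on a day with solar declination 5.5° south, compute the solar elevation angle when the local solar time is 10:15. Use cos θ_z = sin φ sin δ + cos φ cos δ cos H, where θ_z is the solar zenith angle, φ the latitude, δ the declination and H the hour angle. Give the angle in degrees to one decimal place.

53.5°

Hour angle H = 15° × (10.25 − 12) = -26.25°.
cos θ_z = sin(-32.6°) sin(-5.5°) + cos(-32.6°) cos(-5.5°) cos(-26.25°) = 0.0516 + 0.7521 = 0.8037.
θ_z = arccos(0.8037) = 36.52°, so the elevation is 90° − 36.52° = 53.48°.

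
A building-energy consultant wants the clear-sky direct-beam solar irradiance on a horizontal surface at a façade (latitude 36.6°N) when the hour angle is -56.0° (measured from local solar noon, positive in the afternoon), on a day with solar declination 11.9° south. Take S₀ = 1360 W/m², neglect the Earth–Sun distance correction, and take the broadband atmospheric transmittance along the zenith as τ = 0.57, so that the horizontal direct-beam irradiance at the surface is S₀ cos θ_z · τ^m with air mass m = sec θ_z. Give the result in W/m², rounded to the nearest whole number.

With φ = 36.6°, δ = -11.9°, H = -56.00°: sin φ sin δ = -0.1229, cos φ cos δ cos H = 0.4393, so cos θ_z = 0.3164.
Air mass m = 1/cos θ_z = 1/0.3164 = 3.161; τ^m = 0.57^3.161 = 0.1692.
Surface direct beam = 1360 × 0.3164 × 0.1692 = 72.81 W/m².

73 W/m²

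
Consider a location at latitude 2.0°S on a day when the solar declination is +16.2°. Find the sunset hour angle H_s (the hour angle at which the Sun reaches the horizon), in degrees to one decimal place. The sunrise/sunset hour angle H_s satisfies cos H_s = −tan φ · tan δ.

89.4°

The sunset hour angle satisfies cos H_s = −tan φ tan δ = 0.0101, giving H_s = 89.42°.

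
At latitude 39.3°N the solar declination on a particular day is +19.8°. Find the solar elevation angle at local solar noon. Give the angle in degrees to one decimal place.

At local solar noon the hour angle is zero, so the elevation is 90° − |φ − δ| = 90° − |39.3° − (19.8°)| = 90° − 19.5° = 70.5°.

70.5°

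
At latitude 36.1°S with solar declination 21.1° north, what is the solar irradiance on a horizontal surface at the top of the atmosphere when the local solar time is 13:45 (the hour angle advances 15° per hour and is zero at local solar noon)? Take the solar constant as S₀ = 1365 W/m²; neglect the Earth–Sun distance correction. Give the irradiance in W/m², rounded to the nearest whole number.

633 W/m²

Hour angle H = 15° × (13.75 − 12) = 26.25°.
cos θ_z = sin φ sin δ + cos φ cos δ cos H = (-0.5892)(0.3600) + (0.8080)(0.9330)(0.8969) = 0.4640.
Top-of-atmosphere irradiance = S₀ cos θ_z = 1365 × 0.4640 = 633.36 W/m².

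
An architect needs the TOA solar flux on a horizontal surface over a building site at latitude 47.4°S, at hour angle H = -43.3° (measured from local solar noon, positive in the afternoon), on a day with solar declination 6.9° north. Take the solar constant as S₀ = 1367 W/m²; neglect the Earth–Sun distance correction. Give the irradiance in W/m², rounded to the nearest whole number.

cos θ_z = sin(-47.4°) sin(6.9°) + cos(-47.4°) cos(6.9°) cos(-43.30°) = -0.0884 + 0.4890 = 0.4006.
Top-of-atmosphere irradiance = S₀ cos θ_z = 1367 × 0.4006 = 547.62 W/m².

548 W/m²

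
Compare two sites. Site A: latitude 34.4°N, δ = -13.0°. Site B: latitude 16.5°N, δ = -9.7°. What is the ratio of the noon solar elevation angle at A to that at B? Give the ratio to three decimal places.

0.668

A: 90° − |34.4 − (-13.0)| = 42.60°.
B: 90° − |16.5 − (-9.7)| = 63.80°.
Ratio A/B = 42.6000 / 63.8000 = 0.6677.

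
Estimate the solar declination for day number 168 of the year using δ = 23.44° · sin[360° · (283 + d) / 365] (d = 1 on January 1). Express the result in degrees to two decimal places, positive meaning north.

+23.34°

360 × (283 + 168) / 365 = 444.822°; sin(444.822°) = 0.9959.
δ = 23.44 × 0.9959 = 23.344° ≈ +23.34°.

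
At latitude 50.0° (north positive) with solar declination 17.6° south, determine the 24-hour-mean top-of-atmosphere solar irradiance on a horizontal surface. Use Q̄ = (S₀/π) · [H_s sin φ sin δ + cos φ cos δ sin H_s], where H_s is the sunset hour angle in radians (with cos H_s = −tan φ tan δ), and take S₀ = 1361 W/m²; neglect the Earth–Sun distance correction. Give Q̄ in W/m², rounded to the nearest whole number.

The sunset hour angle satisfies cos H_s = −tan φ tan δ = 0.3780, giving H_s = 67.79°. In radians, H_s = 1.1832.
H_s sin φ sin δ = 1.1832 × 0.7660 × -0.3024 = -0.2741.
cos φ cos δ sin H_s = 0.6428 × 0.9532 × 0.9258 = 0.5673.
Q̄ = (1361/π) × (-0.2741 + 0.5673) = 433.22 × 0.2932 = 127.02 W/m².

127 W/m²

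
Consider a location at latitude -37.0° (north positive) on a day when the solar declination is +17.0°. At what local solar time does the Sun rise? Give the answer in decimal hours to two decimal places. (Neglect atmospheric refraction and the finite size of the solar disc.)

6.89 h

−tan φ tan δ = −(-0.7536)(0.3057) = 0.2304; H_s = arccos(0.2304) = 76.68°.
Sunrise is at 12 − H_s/15 = 12 − 5.112 = 6.888 h local solar time.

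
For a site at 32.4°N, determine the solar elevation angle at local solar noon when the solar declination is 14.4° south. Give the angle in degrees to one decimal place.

At local solar noon the hour angle is zero, so the elevation is 90° − |φ − δ| = 90° − |32.4° − (-14.4°)| = 90° − 46.8° = 43.2°.

43.2°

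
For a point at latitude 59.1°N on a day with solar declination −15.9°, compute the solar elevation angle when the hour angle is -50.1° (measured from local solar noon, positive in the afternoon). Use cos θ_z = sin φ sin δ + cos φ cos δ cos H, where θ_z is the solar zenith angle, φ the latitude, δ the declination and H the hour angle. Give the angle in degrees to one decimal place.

cos θ_z = sin φ sin δ + cos φ cos δ cos H = (0.8581)(-0.2740) + (0.5135)(0.9617)(0.6414) = 0.0816.
θ_z = arccos(0.0816) = 85.32°, so the elevation is 90° − 85.32° = 4.68°.

4.7°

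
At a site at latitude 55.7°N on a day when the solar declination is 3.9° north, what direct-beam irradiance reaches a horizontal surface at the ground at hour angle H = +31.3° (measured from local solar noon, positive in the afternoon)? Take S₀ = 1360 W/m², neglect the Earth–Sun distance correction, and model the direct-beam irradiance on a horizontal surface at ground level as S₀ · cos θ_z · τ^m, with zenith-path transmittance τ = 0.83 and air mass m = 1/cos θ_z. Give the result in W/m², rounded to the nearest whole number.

516 W/m²

cos θ_z = sin φ sin δ + cos φ cos δ cos H = (0.8261)(0.0680) + (0.5635)(0.9977)(0.8545) = 0.5366.
Air mass m = 1/cos θ_z = 1/0.5366 = 1.864; τ^m = 0.83^1.864 = 0.7066.
Surface direct beam = 1360 × 0.5366 × 0.7066 = 515.66 W/m².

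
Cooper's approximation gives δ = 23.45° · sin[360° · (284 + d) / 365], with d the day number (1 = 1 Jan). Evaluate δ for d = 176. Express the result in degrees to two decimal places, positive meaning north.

360 × (284 + 176) / 365 = 453.699°; sin(453.699°) = 0.9979.
δ = 23.45 × 0.9979 = 23.401° ≈ +23.40°.

+23.40°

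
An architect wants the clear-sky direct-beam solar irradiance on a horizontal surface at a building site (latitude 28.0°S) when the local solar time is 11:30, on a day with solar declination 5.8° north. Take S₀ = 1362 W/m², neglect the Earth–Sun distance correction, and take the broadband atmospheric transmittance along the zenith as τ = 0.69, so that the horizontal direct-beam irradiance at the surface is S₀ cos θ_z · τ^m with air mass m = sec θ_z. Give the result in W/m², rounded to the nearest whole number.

715 W/m²

Hour angle H = 15° × (11.5 − 12) = -7.50°.
cos θ_z = sin(-28.0°) sin(5.8°) + cos(-28.0°) cos(5.8°) cos(-7.50°) = -0.0474 + 0.8709 = 0.8235.
Air mass m = 1/cos θ_z = 1/0.8235 = 1.214; τ^m = 0.69^1.214 = 0.6373.
Surface direct beam = 1362 × 0.8235 × 0.6373 = 714.80 W/m².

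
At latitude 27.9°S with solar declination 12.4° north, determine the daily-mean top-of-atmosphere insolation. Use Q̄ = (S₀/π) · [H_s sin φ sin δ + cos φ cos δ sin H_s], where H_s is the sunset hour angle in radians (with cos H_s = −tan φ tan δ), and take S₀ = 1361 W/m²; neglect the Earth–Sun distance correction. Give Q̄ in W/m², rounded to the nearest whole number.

cos H_s = −tan(-27.9°) · tan(12.4°) = 0.1164, so H_s = arccos(0.1164) = 83.32°. In radians, H_s = 1.4542.
H_s sin φ sin δ = 1.4542 × -0.4679 × 0.2147 = -0.1461.
cos φ cos δ sin H_s = 0.8838 × 0.9767 × 0.9932 = 0.8573.
Q̄ = (1361/π) × (-0.1461 + 0.8573) = 433.22 × 0.7112 = 308.11 W/m².

308 W/m²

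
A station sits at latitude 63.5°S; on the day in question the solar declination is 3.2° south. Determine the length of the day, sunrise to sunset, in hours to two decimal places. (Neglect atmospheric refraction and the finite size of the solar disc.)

12.86 hours

cos H_s = −tan(-63.5°) · tan(-3.2°) = -0.1121, so H_s = arccos(-0.1121) = 96.44°.
Day length = 2 H_s / 15° h⁻¹ = 192.88° / 15 = 12.859 h.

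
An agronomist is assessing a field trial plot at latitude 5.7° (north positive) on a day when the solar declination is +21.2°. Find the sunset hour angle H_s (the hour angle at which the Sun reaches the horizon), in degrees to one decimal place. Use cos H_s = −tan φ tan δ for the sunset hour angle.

cos H_s = −tan(5.7°) · tan(21.2°) = -0.0387, so H_s = arccos(-0.0387) = 92.22°.

92.2°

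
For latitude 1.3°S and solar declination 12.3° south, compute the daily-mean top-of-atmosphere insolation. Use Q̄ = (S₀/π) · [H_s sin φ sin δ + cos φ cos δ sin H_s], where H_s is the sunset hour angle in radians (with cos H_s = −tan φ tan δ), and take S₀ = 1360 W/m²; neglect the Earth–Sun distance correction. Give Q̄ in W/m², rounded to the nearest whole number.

426 W/m²

−tan φ tan δ = −(-0.0227)(-0.2180) = -0.0049; H_s = arccos(-0.0049) = 90.28°. In radians, H_s = 1.5757.
H_s sin φ sin δ = 1.5757 × -0.0227 × -0.2130 = 0.0076.
cos φ cos δ sin H_s = 0.9997 × 0.9770 × 1.0000 = 0.9767.
Q̄ = (1360/π) × (0.0076 + 0.9767) = 432.90 × 0.9843 = 426.10 W/m².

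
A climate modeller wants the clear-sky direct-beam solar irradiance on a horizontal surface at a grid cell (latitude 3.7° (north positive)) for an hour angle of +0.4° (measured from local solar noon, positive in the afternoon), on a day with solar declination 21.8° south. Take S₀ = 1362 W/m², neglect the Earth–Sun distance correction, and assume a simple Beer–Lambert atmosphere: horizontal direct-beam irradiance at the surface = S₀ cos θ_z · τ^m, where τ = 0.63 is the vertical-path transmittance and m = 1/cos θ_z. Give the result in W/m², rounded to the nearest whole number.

737 W/m²

cos θ_z = sin φ sin δ + cos φ cos δ cos H = (0.0645)(-0.3714) + (0.9979)(0.9285)(1.0000) = 0.9026.
Air mass m = 1/cos θ_z = 1/0.9026 = 1.108; τ^m = 0.63^1.108 = 0.5993.
Surface direct beam = 1362 × 0.9026 × 0.5993 = 736.74 W/m².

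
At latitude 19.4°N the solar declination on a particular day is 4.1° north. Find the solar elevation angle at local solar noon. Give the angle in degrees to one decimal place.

At local solar noon the hour angle is zero, so the elevation is 90° − |φ − δ| = 90° − |19.4° − (4.1°)| = 90° − 15.3° = 74.7°.

74.7°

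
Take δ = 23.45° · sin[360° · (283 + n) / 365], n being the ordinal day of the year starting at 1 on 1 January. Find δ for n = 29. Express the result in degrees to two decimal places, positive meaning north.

360 × (283 + 29) / 365 = 307.726°; sin(307.726°) = -0.7909.
δ = 23.45 × -0.7909 = -18.547° ≈ -18.55°.

-18.55°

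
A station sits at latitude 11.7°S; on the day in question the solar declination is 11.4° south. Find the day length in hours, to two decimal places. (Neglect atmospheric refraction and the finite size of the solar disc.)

12.32 hours

The sunset hour angle satisfies cos H_s = −tan φ tan δ = -0.0418, giving H_s = 92.40°.
Day length = 2 H_s / 15° h⁻¹ = 184.80° / 15 = 12.320 h.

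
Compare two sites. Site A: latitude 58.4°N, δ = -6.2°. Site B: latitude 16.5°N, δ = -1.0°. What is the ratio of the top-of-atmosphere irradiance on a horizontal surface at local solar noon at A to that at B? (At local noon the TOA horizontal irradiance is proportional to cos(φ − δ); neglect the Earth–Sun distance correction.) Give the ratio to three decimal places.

0.450

A: cos θ_z = cos(58.4° − (-6.2°)) = 0.4289.
B: cos θ_z = cos(16.5° − (-1.0°)) = 0.9537.
Ratio A/B = 0.4289 / 0.9537 = 0.4497.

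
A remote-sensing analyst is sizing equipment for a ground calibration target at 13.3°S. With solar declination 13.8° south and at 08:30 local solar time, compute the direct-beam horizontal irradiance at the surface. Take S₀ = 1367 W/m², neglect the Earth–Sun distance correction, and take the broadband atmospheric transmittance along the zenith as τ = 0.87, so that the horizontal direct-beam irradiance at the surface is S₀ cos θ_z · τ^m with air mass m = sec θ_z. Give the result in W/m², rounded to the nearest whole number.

691 W/m²

Hour angle H = 15° × (8.5 − 12) = -52.50°.
cos θ_z = sin(-13.3°) sin(-13.8°) + cos(-13.3°) cos(-13.8°) cos(-52.50°) = 0.0549 + 0.5753 = 0.6302.
Air mass m = 1/cos θ_z = 1/0.6302 = 1.587; τ^m = 0.87^1.587 = 0.8017.
Surface direct beam = 1367 × 0.6302 × 0.8017 = 690.65 W/m².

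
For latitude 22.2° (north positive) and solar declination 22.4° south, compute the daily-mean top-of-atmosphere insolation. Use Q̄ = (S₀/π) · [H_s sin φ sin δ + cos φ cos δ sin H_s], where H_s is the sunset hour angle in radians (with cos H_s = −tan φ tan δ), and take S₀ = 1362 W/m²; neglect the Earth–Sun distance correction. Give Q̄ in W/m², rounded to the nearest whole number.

The sunset hour angle satisfies cos H_s = −tan φ tan δ = 0.1682, giving H_s = 80.32°. In radians, H_s = 1.4018.
H_s sin φ sin δ = 1.4018 × 0.3778 × -0.3811 = -0.2018.
cos φ cos δ sin H_s = 0.9259 × 0.9245 × 0.9858 = 0.8438.
Q̄ = (1362/π) × (-0.2018 + 0.8438) = 433.54 × 0.6420 = 278.33 W/m².

278 W/m²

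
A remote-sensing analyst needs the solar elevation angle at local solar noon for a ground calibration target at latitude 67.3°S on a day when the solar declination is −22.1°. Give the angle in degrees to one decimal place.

At local solar noon the hour angle is zero, so the elevation is 90° − |φ − δ| = 90° − |-67.3° − (-22.1°)| = 90° − 45.2° = 44.8°.

44.8°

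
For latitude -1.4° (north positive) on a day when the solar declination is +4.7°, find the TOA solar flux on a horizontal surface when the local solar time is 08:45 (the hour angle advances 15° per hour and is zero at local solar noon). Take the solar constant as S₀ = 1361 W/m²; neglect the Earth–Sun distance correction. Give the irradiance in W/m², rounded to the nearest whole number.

Hour angle H = 15° × (8.75 − 12) = -48.75°.
cos θ_z = sin(-1.4°) sin(4.7°) + cos(-1.4°) cos(4.7°) cos(-48.75°) = -0.0020 + 0.6569 = 0.6549.
Top-of-atmosphere irradiance = S₀ cos θ_z = 1361 × 0.6549 = 891.32 W/m².

891 W/m²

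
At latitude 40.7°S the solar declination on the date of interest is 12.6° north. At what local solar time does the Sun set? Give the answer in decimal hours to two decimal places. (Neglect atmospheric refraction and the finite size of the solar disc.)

17.26 h

−tan φ tan δ = −(-0.8601)(0.2235) = 0.1922; H_s = arccos(0.1922) = 78.92°.
Sunset is at 12 + H_s/15 = 12 + 5.261 = 17.261 h local solar time.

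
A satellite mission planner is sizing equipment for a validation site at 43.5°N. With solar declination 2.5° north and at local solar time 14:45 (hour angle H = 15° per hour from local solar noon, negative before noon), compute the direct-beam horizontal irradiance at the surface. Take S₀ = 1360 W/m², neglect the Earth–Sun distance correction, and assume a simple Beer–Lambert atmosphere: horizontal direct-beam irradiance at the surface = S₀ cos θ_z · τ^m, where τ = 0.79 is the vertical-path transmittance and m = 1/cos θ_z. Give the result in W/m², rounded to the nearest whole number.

Hour angle H = 15° × (14.75 − 12) = 41.25°.
cos θ_z = sin φ sin δ + cos φ cos δ cos H = (0.6884)(0.0436) + (0.7254)(0.9990)(0.7518) = 0.5748.
Air mass m = 1/cos θ_z = 1/0.5748 = 1.740; τ^m = 0.79^1.740 = 0.6635.
Surface direct beam = 1360 × 0.5748 × 0.6635 = 518.68 W/m².

519 W/m²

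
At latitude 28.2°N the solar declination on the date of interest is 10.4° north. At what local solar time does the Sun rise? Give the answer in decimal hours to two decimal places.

−tan φ tan δ = −(0.5362)(0.1835) = -0.0984; H_s = arccos(-0.0984) = 95.65°.
Sunrise is at 12 − H_s/15 = 12 − 6.377 = 5.623 h local solar time.

5.62 h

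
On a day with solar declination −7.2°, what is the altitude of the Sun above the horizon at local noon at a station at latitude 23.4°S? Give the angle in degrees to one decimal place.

At local solar noon the hour angle is zero, so the elevation is 90° − |φ − δ| = 90° − |-23.4° − (-7.2°)| = 90° − 16.2° = 73.8°.

73.8°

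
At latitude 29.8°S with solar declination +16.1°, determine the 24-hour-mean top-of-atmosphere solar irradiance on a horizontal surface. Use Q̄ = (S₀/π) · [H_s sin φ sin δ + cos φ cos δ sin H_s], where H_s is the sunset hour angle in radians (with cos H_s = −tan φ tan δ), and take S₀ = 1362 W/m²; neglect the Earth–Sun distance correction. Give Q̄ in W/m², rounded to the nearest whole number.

273 W/m²

−tan φ tan δ = −(-0.5727)(0.2886) = 0.1653; H_s = arccos(0.1653) = 80.49°. In radians, H_s = 1.4048.
H_s sin φ sin δ = 1.4048 × -0.4970 × 0.2773 = -0.1936.
cos φ cos δ sin H_s = 0.8678 × 0.9608 × 0.9863 = 0.8224.
Q̄ = (1362/π) × (-0.1936 + 0.8224) = 433.54 × 0.6288 = 272.61 W/m².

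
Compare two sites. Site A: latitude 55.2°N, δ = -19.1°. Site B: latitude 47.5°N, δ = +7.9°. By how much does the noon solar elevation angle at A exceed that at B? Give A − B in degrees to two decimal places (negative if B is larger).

-34.70°

A: 90° − |55.2 − (-19.1)| = 15.70°.
B: 90° − |47.5 − (7.9)| = 50.40°.
A − B = 15.70 − 50.40 = -34.70°.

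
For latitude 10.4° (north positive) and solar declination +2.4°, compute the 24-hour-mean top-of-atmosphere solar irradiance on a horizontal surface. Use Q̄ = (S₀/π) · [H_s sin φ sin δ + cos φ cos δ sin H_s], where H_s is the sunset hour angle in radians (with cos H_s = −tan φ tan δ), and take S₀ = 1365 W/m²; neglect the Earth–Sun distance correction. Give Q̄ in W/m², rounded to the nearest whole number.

−tan φ tan δ = −(0.1835)(0.0419) = -0.0077; H_s = arccos(-0.0077) = 90.44°. In radians, H_s = 1.5785.
H_s sin φ sin δ = 1.5785 × 0.1805 × 0.0419 = 0.0119.
cos φ cos δ sin H_s = 0.9836 × 0.9991 × 1.0000 = 0.9827.
Q̄ = (1365/π) × (0.0119 + 0.9827) = 434.49 × 0.9946 = 432.14 W/m².

432 W/m²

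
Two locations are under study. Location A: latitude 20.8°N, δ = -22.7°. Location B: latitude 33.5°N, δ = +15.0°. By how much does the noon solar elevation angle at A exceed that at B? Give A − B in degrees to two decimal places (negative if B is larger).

-25.00°

A: 90° − |20.8 − (-22.7)| = 46.50°.
B: 90° − |33.5 − (15.0)| = 71.50°.
A − B = 46.50 − 71.50 = -25.00°.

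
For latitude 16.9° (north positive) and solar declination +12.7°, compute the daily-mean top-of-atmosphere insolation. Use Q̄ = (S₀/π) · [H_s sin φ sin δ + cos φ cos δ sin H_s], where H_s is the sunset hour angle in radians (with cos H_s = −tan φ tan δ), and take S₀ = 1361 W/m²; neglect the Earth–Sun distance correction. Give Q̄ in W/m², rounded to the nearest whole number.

cos H_s = −tan(16.9°) · tan(12.7°) = -0.0685, so H_s = arccos(-0.0685) = 93.93°. In radians, H_s = 1.6394.
H_s sin φ sin δ = 1.6394 × 0.2907 × 0.2198 = 0.1048.
cos φ cos δ sin H_s = 0.9568 × 0.9755 × 0.9976 = 0.9311.
Q̄ = (1361/π) × (0.1048 + 0.9311) = 433.22 × 1.0359 = 448.77 W/m².

449 W/m²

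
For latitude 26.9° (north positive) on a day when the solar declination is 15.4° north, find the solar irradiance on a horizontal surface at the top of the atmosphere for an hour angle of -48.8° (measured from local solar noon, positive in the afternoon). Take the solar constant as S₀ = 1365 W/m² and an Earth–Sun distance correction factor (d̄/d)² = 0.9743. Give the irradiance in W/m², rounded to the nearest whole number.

cos θ_z = sin(26.9°) sin(15.4°) + cos(26.9°) cos(15.4°) cos(-48.80°) = 0.1201 + 0.5663 = 0.6864.
Top-of-atmosphere irradiance = S₀ (d̄/d)² cos θ_z = 1365 × 0.9743 × 0.6864 = 912.86 W/m².

913 W/m²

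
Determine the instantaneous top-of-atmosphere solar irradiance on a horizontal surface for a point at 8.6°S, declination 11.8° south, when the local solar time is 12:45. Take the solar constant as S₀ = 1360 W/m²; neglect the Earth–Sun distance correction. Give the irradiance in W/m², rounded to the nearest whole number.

Hour angle H = 15° × (12.75 − 12) = 11.25°.
cos θ_z = sin φ sin δ + cos φ cos δ cos H = (-0.1495)(-0.2045) + (0.9888)(0.9789)(0.9808) = 0.9799.
Top-of-atmosphere irradiance = S₀ cos θ_z = 1360 × 0.9799 = 1332.66 W/m².

1333 W/m²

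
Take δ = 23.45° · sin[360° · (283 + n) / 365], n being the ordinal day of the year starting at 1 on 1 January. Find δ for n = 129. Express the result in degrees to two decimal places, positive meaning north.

360 × (283 + 129) / 365 = 406.356°; sin(406.356°) = 0.7236.
δ = 23.45 × 0.7236 = 16.968° ≈ +16.97°.

+16.97°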